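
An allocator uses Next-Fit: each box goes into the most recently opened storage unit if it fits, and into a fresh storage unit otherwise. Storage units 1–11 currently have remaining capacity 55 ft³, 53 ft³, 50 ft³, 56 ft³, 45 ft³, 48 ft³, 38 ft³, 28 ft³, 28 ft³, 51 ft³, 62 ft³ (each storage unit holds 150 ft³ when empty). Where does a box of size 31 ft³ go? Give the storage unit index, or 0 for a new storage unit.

Next-Fit only looks at storage unit 11, which has 62 ft³ free.
31 ft³ fits there.

11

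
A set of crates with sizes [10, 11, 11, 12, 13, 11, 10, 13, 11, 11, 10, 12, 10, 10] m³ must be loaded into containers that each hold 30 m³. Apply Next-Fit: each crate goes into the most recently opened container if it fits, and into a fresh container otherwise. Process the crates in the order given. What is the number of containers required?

7 containers

10 m³ → container 1 (remaining 20 m³)
11 m³ → container 1 (remaining 9 m³)
11 m³ → container 2 (remaining 19 m³)
12 m³ → container 2 (remaining 7 m³)
13 m³ → container 3 (remaining 17 m³)
11 m³ → container 3 (remaining 6 m³)
10 m³ → container 4 (remaining 20 m³)
13 m³ → container 4 (remaining 7 m³)
11 m³ → container 5 (remaining 19 m³)
11 m³ → container 5 (remaining 8 m³)
10 m³ → container 6 (remaining 20 m³)
12 m³ → container 6 (remaining 8 m³)
10 m³ → container 7 (remaining 20 m³)
10 m³ → container 7 (remaining 10 m³)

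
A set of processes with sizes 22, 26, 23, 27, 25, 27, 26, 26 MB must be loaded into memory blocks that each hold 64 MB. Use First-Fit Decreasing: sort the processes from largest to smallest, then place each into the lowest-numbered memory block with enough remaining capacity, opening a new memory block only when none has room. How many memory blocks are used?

Sorted descending: 27, 27, 26, 26, 26, 25, 23, 22.
27 MB → memory block 1 (remaining 37 MB)
27 MB → memory block 1 (remaining 10 MB)
26 MB → memory block 2 (remaining 38 MB)
26 MB → memory block 2 (remaining 12 MB)
26 MB → memory block 3 (remaining 38 MB)
25 MB → memory block 3 (remaining 13 MB)
23 MB → memory block 4 (remaining 41 MB)
22 MB → memory block 4 (remaining 19 MB)

4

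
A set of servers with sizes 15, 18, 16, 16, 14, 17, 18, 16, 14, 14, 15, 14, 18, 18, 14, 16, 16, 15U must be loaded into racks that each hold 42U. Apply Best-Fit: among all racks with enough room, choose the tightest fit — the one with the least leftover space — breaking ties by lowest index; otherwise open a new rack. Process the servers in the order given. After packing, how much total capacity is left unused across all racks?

94

Put 15U in rack 1; 27U remain.
Put 18U in rack 1; 9U remain.
Put 16U in rack 2; 26U remain.
Put 16U in rack 2; 10U remain.
Put 14U in rack 3; 28U remain.
Put 17U in rack 3; 11U remain.
Put 18U in rack 4; 24U remain.
Put 16U in rack 4; 8U remain.
Put 14U in rack 5; 28U remain.
Put 14U in rack 5; 14U remain.
Put 15U in rack 6; 27U remain.
Put 14U in rack 5; 0U remain.
Put 18U in rack 6; 9U remain.
Put 18U in rack 7; 24U remain.
Put 14U in rack 7; 10U remain.
Put 16U in rack 8; 26U remain.
Put 16U in rack 8; 10U remain.
Put 15U in rack 9; 27U remain.
9 racks × 42U = 378U; used 284U; unused 94U.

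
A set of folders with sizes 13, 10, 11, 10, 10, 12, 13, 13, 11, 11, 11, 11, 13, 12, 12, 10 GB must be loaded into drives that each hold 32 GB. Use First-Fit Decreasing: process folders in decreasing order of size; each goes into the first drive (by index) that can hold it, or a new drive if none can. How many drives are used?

7

Sorted descending: 13, 13, 13, 13, 12, 12, 12, 11, 11, 11, 11, 11, 10, 10, 10, 10.
Put 13 GB in drive 1; 19 GB remain.
Put 13 GB in drive 1; 6 GB remain.
Put 13 GB in drive 2; 19 GB remain.
Put 13 GB in drive 2; 6 GB remain.
Put 12 GB in drive 3; 20 GB remain.
Put 12 GB in drive 3; 8 GB remain.
Put 12 GB in drive 4; 20 GB remain.
Put 11 GB in drive 4; 9 GB remain.
Put 11 GB in drive 5; 21 GB remain.
Put 11 GB in drive 5; 10 GB remain.
Put 11 GB in drive 6; 21 GB remain.
Put 11 GB in drive 6; 10 GB remain.
Put 10 GB in drive 5; 0 GB remain.
Put 10 GB in drive 6; 0 GB remain.
Put 10 GB in drive 7; 22 GB remain.
Put 10 GB in drive 7; 12 GB remain.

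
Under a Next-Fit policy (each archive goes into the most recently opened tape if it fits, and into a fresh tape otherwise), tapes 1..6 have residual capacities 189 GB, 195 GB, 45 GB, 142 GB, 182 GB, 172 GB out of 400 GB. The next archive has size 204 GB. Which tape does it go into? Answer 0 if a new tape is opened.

0

Next-Fit only looks at tape 6, which has 172 GB free.
204 GB does not fit, so a new tape is opened.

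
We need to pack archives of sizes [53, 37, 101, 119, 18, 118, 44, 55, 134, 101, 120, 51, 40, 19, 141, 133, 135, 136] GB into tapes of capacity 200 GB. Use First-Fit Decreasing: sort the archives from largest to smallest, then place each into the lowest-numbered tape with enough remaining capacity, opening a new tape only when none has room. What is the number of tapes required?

10 tapes

Sorted descending: 141, 136, 135, 134, 133, 120, 119, 118, 101, 101, 55, 53, 51, 44, 40, 37, 19, 18.
tape 1: place 141 GB, 59 GB left
tape 2: place 136 GB, 64 GB left
tape 3: place 135 GB, 65 GB left
tape 4: place 134 GB, 66 GB left
tape 5: place 133 GB, 67 GB left
tape 6: place 120 GB, 80 GB left
tape 7: place 119 GB, 81 GB left
tape 8: place 118 GB, 82 GB left
tape 9: place 101 GB, 99 GB left
tape 10: place 101 GB, 99 GB left
tape 1: place 55 GB, 4 GB left
tape 2: place 53 GB, 11 GB left
tape 3: place 51 GB, 14 GB left
tape 4: place 44 GB, 22 GB left
tape 5: place 40 GB, 27 GB left
tape 6: place 37 GB, 43 GB left
tape 4: place 19 GB, 3 GB left
tape 5: place 18 GB, 9 GB left
Final tapes: [141,55] [136,53] [135,51] [134,44,19] [133,40,18] [120,37] [119] [118] [101] [101].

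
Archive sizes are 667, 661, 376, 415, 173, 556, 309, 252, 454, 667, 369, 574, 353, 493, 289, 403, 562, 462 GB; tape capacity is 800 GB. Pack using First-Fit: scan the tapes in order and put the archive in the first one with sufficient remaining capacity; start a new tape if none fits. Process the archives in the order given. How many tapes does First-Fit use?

13 tapes

tape 1: place 667 GB, 133 GB left
tape 2: place 661 GB, 139 GB left
tape 3: place 376 GB, 424 GB left
tape 3: place 415 GB, 9 GB left
tape 4: place 173 GB, 627 GB left
tape 4: place 556 GB, 71 GB left
tape 5: place 309 GB, 491 GB left
tape 5: place 252 GB, 239 GB left
tape 6: place 454 GB, 346 GB left
tape 7: place 667 GB, 133 GB left
tape 8: place 369 GB, 431 GB left
tape 9: place 574 GB, 226 GB left
tape 8: place 353 GB, 78 GB left
tape 10: place 493 GB, 307 GB left
tape 6: place 289 GB, 57 GB left
tape 11: place 403 GB, 397 GB left
tape 12: place 562 GB, 238 GB left
tape 13: place 462 GB, 338 GB left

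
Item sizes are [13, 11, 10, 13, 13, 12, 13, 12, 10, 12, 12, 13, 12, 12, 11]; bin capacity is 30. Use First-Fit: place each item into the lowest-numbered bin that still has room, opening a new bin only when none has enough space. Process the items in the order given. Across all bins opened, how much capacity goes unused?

bin 1: place 13, 17 left
bin 1: place 11, 6 left
bin 2: place 10, 20 left
bin 2: place 13, 7 left
bin 3: place 13, 17 left
bin 3: place 12, 5 left
bin 4: place 13, 17 left
bin 4: place 12, 5 left
bin 5: place 10, 20 left
bin 5: place 12, 8 left
bin 6: place 12, 18 left
bin 6: place 13, 5 left
bin 7: place 12, 18 left
bin 7: place 12, 6 left
bin 8: place 11, 19 left
8 bins × 30 = 240; used 179; unused 61.

61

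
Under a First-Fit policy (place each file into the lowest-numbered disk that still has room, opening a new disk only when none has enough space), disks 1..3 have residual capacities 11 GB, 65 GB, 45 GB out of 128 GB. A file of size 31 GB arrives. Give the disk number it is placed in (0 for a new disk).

Disks with room: disk 2 (65 GB), disk 3 (45 GB).
The first with room is disk 2.

2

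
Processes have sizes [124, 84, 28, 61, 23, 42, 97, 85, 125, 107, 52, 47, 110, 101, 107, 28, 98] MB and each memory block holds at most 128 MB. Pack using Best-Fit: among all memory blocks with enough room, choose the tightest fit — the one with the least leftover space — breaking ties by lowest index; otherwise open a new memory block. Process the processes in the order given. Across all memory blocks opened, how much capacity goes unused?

memory block 1: place 124 MB, 4 MB left
memory block 2: place 84 MB, 44 MB left
memory block 2: place 28 MB, 16 MB left
memory block 3: place 61 MB, 67 MB left
memory block 3: place 23 MB, 44 MB left
memory block 3: place 42 MB, 2 MB left
memory block 4: place 97 MB, 31 MB left
memory block 5: place 85 MB, 43 MB left
memory block 6: place 125 MB, 3 MB left
memory block 7: place 107 MB, 21 MB left
memory block 8: place 52 MB, 76 MB left
memory block 8: place 47 MB, 29 MB left
memory block 9: place 110 MB, 18 MB left
memory block 10: place 101 MB, 27 MB left
memory block 11: place 107 MB, 21 MB left
memory block 8: place 28 MB, 1 MB left
memory block 12: place 98 MB, 30 MB left
12 memory blocks × 128 MB = 1536 MB; used 1319 MB; unused 217 MB.

217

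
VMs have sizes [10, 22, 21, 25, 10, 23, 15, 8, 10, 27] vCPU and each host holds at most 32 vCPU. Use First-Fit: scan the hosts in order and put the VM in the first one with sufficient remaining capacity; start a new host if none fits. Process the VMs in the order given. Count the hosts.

6

10 vCPU → host 1 (remaining 22 vCPU)
22 vCPU → host 1 (remaining 0 vCPU)
21 vCPU → host 2 (remaining 11 vCPU)
25 vCPU → host 3 (remaining 7 vCPU)
10 vCPU → host 2 (remaining 1 vCPU)
23 vCPU → host 4 (remaining 9 vCPU)
15 vCPU → host 5 (remaining 17 vCPU)
8 vCPU → host 4 (remaining 1 vCPU)
10 vCPU → host 5 (remaining 7 vCPU)
27 vCPU → host 6 (remaining 5 vCPU)
Final hosts: [10,22] [21,10] [25] [23,8] [15,10] [27].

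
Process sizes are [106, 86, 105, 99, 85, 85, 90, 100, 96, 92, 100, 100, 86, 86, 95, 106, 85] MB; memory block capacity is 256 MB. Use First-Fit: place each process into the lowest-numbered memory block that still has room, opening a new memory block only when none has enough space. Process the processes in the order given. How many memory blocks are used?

8

106 MB → memory block 1 (remaining 150 MB)
86 MB → memory block 1 (remaining 64 MB)
105 MB → memory block 2 (remaining 151 MB)
99 MB → memory block 2 (remaining 52 MB)
85 MB → memory block 3 (remaining 171 MB)
85 MB → memory block 3 (remaining 86 MB)
90 MB → memory block 4 (remaining 166 MB)
100 MB → memory block 4 (remaining 66 MB)
96 MB → memory block 5 (remaining 160 MB)
92 MB → memory block 5 (remaining 68 MB)
100 MB → memory block 6 (remaining 156 MB)
100 MB → memory block 6 (remaining 56 MB)
86 MB → memory block 3 (remaining 0 MB)
86 MB → memory block 7 (remaining 170 MB)
95 MB → memory block 7 (remaining 75 MB)
106 MB → memory block 8 (remaining 150 MB)
85 MB → memory block 8 (remaining 65 MB)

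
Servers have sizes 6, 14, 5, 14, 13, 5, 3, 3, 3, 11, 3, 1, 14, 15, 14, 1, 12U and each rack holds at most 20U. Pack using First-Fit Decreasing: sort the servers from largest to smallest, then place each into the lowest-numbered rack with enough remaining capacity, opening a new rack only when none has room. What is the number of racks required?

8

Sorted descending: 15, 14, 14, 14, 14, 13, 12, 11, 6, 5, 5, 3, 3, 3, 3, 1, 1.
15U → rack 1 (remaining 5U)
14U → rack 2 (remaining 6U)
14U → rack 3 (remaining 6U)
14U → rack 4 (remaining 6U)
14U → rack 5 (remaining 6U)
13U → rack 6 (remaining 7U)
12U → rack 7 (remaining 8U)
11U → rack 8 (remaining 9U)
6U → rack 2 (remaining 0U)
5U → rack 1 (remaining 0U)
5U → rack 3 (remaining 1U)
3U → rack 4 (remaining 3U)
3U → rack 4 (remaining 0U)
3U → rack 5 (remaining 3U)
3U → rack 5 (remaining 0U)
1U → rack 3 (remaining 0U)
1U → rack 6 (remaining 6U)
Final racks: [15,5] [14,6] [14,5,1] [14,3,3] [14,3,3] [13,1] [12] [11].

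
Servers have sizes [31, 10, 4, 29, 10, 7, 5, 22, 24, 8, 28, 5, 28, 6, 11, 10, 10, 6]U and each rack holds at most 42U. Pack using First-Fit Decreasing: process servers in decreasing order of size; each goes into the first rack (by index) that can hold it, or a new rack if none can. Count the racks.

Sorted descending: 31, 29, 28, 28, 24, 22, 11, 10, 10, 10, 10, 8, 7, 6, 6, 5, 5, 4.
rack 1: place 31U, 11U left
rack 2: place 29U, 13U left
rack 3: place 28U, 14U left
rack 4: place 28U, 14U left
rack 5: place 24U, 18U left
rack 6: place 22U, 20U left
rack 1: place 11U, 0U left
rack 2: place 10U, 3U left
rack 3: place 10U, 4U left
rack 4: place 10U, 4U left
rack 5: place 10U, 8U left
rack 5: place 8U, 0U left
rack 6: place 7U, 13U left
rack 6: place 6U, 7U left
rack 6: place 6U, 1U left
rack 7: place 5U, 37U left
rack 7: place 5U, 32U left
rack 3: place 4U, 0U left

7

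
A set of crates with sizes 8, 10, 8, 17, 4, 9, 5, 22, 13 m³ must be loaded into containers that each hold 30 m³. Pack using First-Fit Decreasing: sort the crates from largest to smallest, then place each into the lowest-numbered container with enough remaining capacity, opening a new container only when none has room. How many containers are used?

Sorted descending: 22, 17, 13, 10, 9, 8, 8, 5, 4.
Put 22 m³ in container 1; 8 m³ remain.
Put 17 m³ in container 2; 13 m³ remain.
Put 13 m³ in container 2; 0 m³ remain.
Put 10 m³ in container 3; 20 m³ remain.
Put 9 m³ in container 3; 11 m³ remain.
Put 8 m³ in container 1; 0 m³ remain.
Put 8 m³ in container 3; 3 m³ remain.
Put 5 m³ in container 4; 25 m³ remain.
Put 4 m³ in container 4; 21 m³ remain.

4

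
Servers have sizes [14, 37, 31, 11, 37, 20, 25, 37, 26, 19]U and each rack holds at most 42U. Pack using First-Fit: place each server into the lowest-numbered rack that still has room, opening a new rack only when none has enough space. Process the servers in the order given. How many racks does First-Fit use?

8 racks

Put 14U in rack 1; 28U remain.
Put 37U in rack 2; 5U remain.
Put 31U in rack 3; 11U remain.
Put 11U in rack 1; 17U remain.
Put 37U in rack 4; 5U remain.
Put 20U in rack 5; 22U remain.
Put 25U in rack 6; 17U remain.
Put 37U in rack 7; 5U remain.
Put 26U in rack 8; 16U remain.
Put 19U in rack 5; 3U remain.
Final racks: [14,11] [37] [31] [37] [20,19] [25] [37] [26].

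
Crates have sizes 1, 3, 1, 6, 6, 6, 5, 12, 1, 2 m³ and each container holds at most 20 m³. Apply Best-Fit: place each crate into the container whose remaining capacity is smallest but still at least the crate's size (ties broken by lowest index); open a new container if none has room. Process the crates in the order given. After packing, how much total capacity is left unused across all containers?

17

container 1: place 1 m³, 19 m³ left
container 1: place 3 m³, 16 m³ left
container 1: place 1 m³, 15 m³ left
container 1: place 6 m³, 9 m³ left
container 1: place 6 m³, 3 m³ left
container 2: place 6 m³, 14 m³ left
container 2: place 5 m³, 9 m³ left
container 3: place 12 m³, 8 m³ left
container 1: place 1 m³, 2 m³ left
container 1: place 2 m³, 0 m³ left
3 containers × 20 m³ = 60 m³; used 43 m³; unused 17 m³.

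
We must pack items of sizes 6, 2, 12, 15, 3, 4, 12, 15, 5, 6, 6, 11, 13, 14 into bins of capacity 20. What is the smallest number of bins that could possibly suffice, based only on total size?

Total size = 6 + 2 + 12 + 15 + 3 + 4 + 12 + 15 + 5 + 6 + 6 + 11 + 13 + 14 = 124.
⌈124 / 20⌉ = 7.

7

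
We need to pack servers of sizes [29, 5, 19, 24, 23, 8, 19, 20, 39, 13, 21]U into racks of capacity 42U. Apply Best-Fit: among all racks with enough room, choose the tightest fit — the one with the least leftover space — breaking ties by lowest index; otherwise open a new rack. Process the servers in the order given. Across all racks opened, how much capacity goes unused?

29U → rack 1 (remaining 13U)
5U → rack 1 (remaining 8U)
19U → rack 2 (remaining 23U)
24U → rack 3 (remaining 18U)
23U → rack 2 (remaining 0U)
8U → rack 1 (remaining 0U)
19U → rack 4 (remaining 23U)
20U → rack 4 (remaining 3U)
39U → rack 5 (remaining 3U)
13U → rack 3 (remaining 5U)
21U → rack 6 (remaining 21U)
6 racks × 42U = 252U; used 220U; unused 32U.

32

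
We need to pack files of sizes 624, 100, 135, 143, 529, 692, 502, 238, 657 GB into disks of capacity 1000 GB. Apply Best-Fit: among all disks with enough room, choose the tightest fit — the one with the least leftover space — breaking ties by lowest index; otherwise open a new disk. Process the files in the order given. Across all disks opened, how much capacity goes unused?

1380

Put 624 GB in disk 1; 376 GB remain.
Put 100 GB in disk 1; 276 GB remain.
Put 135 GB in disk 1; 141 GB remain.
Put 143 GB in disk 2; 857 GB remain.
Put 529 GB in disk 2; 328 GB remain.
Put 692 GB in disk 3; 308 GB remain.
Put 502 GB in disk 4; 498 GB remain.
Put 238 GB in disk 3; 70 GB remain.
Put 657 GB in disk 5; 343 GB remain.
5 disks × 1000 GB = 5000 GB; used 3620 GB; unused 1380 GB.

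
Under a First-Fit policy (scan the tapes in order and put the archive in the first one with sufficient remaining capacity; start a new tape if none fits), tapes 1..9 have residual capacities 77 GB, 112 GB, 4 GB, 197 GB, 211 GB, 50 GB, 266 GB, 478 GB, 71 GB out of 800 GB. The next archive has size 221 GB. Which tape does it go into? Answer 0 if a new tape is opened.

7

Tapes with room: tape 7 (266 GB), tape 8 (478 GB).
The first with room is tape 7.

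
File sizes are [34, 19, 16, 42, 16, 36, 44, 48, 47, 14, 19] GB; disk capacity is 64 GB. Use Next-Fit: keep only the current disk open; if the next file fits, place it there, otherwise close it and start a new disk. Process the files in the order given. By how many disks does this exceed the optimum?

Next-Fit: [34,19] [16,42] [16,36] [44] [48] [47,14] [19] → 7 disks.
Total size 335 GB; any packing needs at least ⌈335/64⌉ = 6 disks.
An optimal packing achieves that bound: [48,16] [47,16] [44,19] [42,19] [36,14] [34] → 6 disks.
Excess: 7 − 6 = 1.

1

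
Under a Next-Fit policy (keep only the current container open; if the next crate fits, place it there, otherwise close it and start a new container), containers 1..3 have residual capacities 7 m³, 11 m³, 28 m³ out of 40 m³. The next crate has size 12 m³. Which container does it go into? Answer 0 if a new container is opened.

3

Next-Fit only looks at container 3, which has 28 m³ free.
12 m³ fits there.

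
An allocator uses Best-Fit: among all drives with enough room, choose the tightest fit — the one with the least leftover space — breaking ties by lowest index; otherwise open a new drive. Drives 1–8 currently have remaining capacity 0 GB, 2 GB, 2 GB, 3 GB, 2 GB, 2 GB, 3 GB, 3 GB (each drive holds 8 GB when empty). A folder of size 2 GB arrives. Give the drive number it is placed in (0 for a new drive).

Drives with room: drive 2 (2 GB), drive 3 (2 GB), drive 4 (3 GB), drive 5 (2 GB), drive 6 (2 GB), drive 7 (3 GB), drive 8 (3 GB).
Tightest fit is drive 2 with 2 GB free.

2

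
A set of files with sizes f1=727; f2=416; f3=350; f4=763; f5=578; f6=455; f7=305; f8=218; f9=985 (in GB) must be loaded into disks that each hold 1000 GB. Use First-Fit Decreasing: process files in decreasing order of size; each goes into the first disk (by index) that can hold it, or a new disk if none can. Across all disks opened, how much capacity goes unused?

1203

Sorted descending: 985, 763, 727, 578, 455, 416, 350, 305, 218.
Put 985 GB in disk 1; 15 GB remain.
Put 763 GB in disk 2; 237 GB remain.
Put 727 GB in disk 3; 273 GB remain.
Put 578 GB in disk 4; 422 GB remain.
Put 455 GB in disk 5; 545 GB remain.
Put 416 GB in disk 4; 6 GB remain.
Put 350 GB in disk 5; 195 GB remain.
Put 305 GB in disk 6; 695 GB remain.
Put 218 GB in disk 2; 19 GB remain.
6 disks × 1000 GB = 6000 GB; used 4797 GB; unused 1203 GB.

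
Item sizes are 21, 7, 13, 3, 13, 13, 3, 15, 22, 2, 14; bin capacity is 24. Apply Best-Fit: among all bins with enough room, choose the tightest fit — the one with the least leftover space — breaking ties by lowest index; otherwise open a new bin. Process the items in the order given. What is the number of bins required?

7 bins

bin 1: place 21, 3 left
bin 2: place 7, 17 left
bin 2: place 13, 4 left
bin 1: place 3, 0 left
bin 3: place 13, 11 left
bin 4: place 13, 11 left
bin 2: place 3, 1 left
bin 5: place 15, 9 left
bin 6: place 22, 2 left
bin 6: place 2, 0 left
bin 7: place 14, 10 left
Final bins: [21,3] [7,13,3] [13] [13] [15] [22,2] [14].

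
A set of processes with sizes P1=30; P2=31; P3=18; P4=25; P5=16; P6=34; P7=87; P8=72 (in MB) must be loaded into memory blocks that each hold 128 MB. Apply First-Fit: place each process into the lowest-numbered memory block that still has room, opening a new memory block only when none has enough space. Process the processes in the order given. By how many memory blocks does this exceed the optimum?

First-Fit: [30,31,18,25,16] [34,87] [72] → 3 memory blocks.
Total size 313 MB; any packing needs at least ⌈313/128⌉ = 3 memory blocks.
So 3 is already optimal.

0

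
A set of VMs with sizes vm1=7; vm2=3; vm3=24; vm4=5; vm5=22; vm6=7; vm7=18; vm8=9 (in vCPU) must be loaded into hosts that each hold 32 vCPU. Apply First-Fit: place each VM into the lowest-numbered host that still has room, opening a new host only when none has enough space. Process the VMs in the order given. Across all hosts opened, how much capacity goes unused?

33

Put vm1 (7 vCPU) in host 1; 25 vCPU remain.
Put vm2 (3 vCPU) in host 1; 22 vCPU remain.
Put vm3 (24 vCPU) in host 2; 8 vCPU remain.
Put vm4 (5 vCPU) in host 1; 17 vCPU remain.
Put vm5 (22 vCPU) in host 3; 10 vCPU remain.
Put vm6 (7 vCPU) in host 1; 10 vCPU remain.
Put vm7 (18 vCPU) in host 4; 14 vCPU remain.
Put vm8 (9 vCPU) in host 1; 1 vCPU remain.
4 hosts × 32 vCPU = 128 vCPU; used 95 vCPU; unused 33 vCPU.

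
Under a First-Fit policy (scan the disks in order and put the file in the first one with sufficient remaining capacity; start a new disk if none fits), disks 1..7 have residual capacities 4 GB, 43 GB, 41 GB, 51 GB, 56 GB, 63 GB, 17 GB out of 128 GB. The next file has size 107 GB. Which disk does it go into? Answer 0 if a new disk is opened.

No disk has ≥ 107 GB free, so a new disk is opened.

0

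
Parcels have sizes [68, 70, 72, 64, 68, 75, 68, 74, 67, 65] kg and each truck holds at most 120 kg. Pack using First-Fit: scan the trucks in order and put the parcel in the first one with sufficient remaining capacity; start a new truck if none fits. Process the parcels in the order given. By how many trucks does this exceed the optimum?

First-Fit: [68] [70] [72] [64] [68] [75] [68] [74] [67] [65] → 10 trucks.
10 parcels exceed 60 kg (half the capacity), and no two of those can share a truck, so at least 10 trucks are needed.
So 10 is already optimal.

0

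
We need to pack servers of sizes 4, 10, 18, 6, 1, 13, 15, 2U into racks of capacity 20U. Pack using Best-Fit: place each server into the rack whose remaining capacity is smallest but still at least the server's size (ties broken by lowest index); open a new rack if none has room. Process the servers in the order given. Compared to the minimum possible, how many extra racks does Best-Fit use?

Best-Fit: [4,10,6] [18,1] [13] [15,2] → 4 racks.
Total size 69U; any packing needs at least ⌈69/20⌉ = 4 racks.
So 4 is already optimal.

0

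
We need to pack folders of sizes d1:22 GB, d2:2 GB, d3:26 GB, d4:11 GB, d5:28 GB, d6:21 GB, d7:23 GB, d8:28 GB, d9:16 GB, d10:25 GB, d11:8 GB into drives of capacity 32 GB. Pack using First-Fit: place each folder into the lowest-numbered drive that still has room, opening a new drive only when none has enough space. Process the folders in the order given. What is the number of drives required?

8 drives

Put d1 (22 GB) in drive 1; 10 GB remain.
Put d2 (2 GB) in drive 1; 8 GB remain.
Put d3 (26 GB) in drive 2; 6 GB remain.
Put d4 (11 GB) in drive 3; 21 GB remain.
Put d5 (28 GB) in drive 4; 4 GB remain.
Put d6 (21 GB) in drive 3; 0 GB remain.
Put d7 (23 GB) in drive 5; 9 GB remain.
Put d8 (28 GB) in drive 6; 4 GB remain.
Put d9 (16 GB) in drive 7; 16 GB remain.
Put d10 (25 GB) in drive 8; 7 GB remain.
Put d11 (8 GB) in drive 1; 0 GB remain.
Final drives: [22,2,8] [26] [11,21] [28] [23] [28] [16] [25].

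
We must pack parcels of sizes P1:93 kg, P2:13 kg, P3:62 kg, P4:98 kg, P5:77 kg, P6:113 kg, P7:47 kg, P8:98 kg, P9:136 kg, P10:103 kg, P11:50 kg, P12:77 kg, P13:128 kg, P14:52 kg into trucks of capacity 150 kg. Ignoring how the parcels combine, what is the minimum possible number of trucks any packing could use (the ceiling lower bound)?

8 trucks

Total size = 93 + 13 + 62 + 98 + 77 + 113 + 47 + 98 + 136 + 103 + 50 + 77 + 128 + 52 = 1147 kg.
⌈1147 / 150⌉ = 8.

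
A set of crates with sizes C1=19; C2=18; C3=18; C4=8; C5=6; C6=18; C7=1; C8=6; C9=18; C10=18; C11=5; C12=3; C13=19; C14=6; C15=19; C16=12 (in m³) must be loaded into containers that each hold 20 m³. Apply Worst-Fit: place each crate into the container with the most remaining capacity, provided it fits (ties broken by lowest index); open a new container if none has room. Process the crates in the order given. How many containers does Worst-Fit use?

11 containers

C1 (19 m³) → container 1 (remaining 1 m³)
C2 (18 m³) → container 2 (remaining 2 m³)
C3 (18 m³) → container 3 (remaining 2 m³)
C4 (8 m³) → container 4 (remaining 12 m³)
C5 (6 m³) → container 4 (remaining 6 m³)
C6 (18 m³) → container 5 (remaining 2 m³)
C7 (1 m³) → container 4 (remaining 5 m³)
C8 (6 m³) → container 6 (remaining 14 m³)
C9 (18 m³) → container 7 (remaining 2 m³)
C10 (18 m³) → container 8 (remaining 2 m³)
C11 (5 m³) → container 6 (remaining 9 m³)
C12 (3 m³) → container 6 (remaining 6 m³)
C13 (19 m³) → container 9 (remaining 1 m³)
C14 (6 m³) → container 6 (remaining 0 m³)
C15 (19 m³) → container 10 (remaining 1 m³)
C16 (12 m³) → container 11 (remaining 8 m³)
Final containers: [19] [18] [18] [8,6,1] [18] [6,5,3,6] [18] [18] [19] [19] [12].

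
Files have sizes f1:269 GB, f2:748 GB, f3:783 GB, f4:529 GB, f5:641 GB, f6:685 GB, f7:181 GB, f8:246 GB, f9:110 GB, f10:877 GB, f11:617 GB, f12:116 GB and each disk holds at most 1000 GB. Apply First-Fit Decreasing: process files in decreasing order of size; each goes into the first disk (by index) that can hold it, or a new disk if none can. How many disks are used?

Sorted descending: 877, 783, 748, 685, 641, 617, 529, 269, 246, 181, 116, 110.
877 GB → disk 1 (remaining 123 GB)
783 GB → disk 2 (remaining 217 GB)
748 GB → disk 3 (remaining 252 GB)
685 GB → disk 4 (remaining 315 GB)
641 GB → disk 5 (remaining 359 GB)
617 GB → disk 6 (remaining 383 GB)
529 GB → disk 7 (remaining 471 GB)
269 GB → disk 4 (remaining 46 GB)
246 GB → disk 3 (remaining 6 GB)
181 GB → disk 2 (remaining 36 GB)
116 GB → disk 1 (remaining 7 GB)
110 GB → disk 5 (remaining 249 GB)
Final disks: [877,116] [783,181] [748,246] [685,269] [641,110] [617] [529].

7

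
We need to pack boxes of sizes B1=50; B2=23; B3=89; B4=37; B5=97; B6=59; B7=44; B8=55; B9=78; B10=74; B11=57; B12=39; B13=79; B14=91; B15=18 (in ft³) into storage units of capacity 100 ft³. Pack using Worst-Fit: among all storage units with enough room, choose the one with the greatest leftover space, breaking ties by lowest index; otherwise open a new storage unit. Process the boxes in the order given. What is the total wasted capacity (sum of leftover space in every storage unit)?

110

storage unit 1: place B1 (50 ft³), 50 ft³ left
storage unit 1: place B2 (23 ft³), 27 ft³ left
storage unit 2: place B3 (89 ft³), 11 ft³ left
storage unit 3: place B4 (37 ft³), 63 ft³ left
storage unit 4: place B5 (97 ft³), 3 ft³ left
storage unit 3: place B6 (59 ft³), 4 ft³ left
storage unit 5: place B7 (44 ft³), 56 ft³ left
storage unit 5: place B8 (55 ft³), 1 ft³ left
storage unit 6: place B9 (78 ft³), 22 ft³ left
storage unit 7: place B10 (74 ft³), 26 ft³ left
storage unit 8: place B11 (57 ft³), 43 ft³ left
storage unit 8: place B12 (39 ft³), 4 ft³ left
storage unit 9: place B13 (79 ft³), 21 ft³ left
storage unit 10: place B14 (91 ft³), 9 ft³ left
storage unit 1: place B15 (18 ft³), 9 ft³ left
10 storage units × 100 ft³ = 1000 ft³; used 890 ft³; unused 110 ft³.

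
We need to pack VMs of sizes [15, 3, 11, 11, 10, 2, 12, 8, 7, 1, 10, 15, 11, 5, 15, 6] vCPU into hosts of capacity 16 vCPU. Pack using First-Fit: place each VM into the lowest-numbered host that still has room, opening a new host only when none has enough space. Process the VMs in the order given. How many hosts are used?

15 vCPU → host 1 (remaining 1 vCPU)
3 vCPU → host 2 (remaining 13 vCPU)
11 vCPU → host 2 (remaining 2 vCPU)
11 vCPU → host 3 (remaining 5 vCPU)
10 vCPU → host 4 (remaining 6 vCPU)
2 vCPU → host 2 (remaining 0 vCPU)
12 vCPU → host 5 (remaining 4 vCPU)
8 vCPU → host 6 (remaining 8 vCPU)
7 vCPU → host 6 (remaining 1 vCPU)
1 vCPU → host 1 (remaining 0 vCPU)
10 vCPU → host 7 (remaining 6 vCPU)
15 vCPU → host 8 (remaining 1 vCPU)
11 vCPU → host 9 (remaining 5 vCPU)
5 vCPU → host 3 (remaining 0 vCPU)
15 vCPU → host 10 (remaining 1 vCPU)
6 vCPU → host 4 (remaining 0 vCPU)
Final hosts: [15,1] [3,11,2] [11,5] [10,6] [12] [8,7] [10] [15] [11] [15].

10 hosts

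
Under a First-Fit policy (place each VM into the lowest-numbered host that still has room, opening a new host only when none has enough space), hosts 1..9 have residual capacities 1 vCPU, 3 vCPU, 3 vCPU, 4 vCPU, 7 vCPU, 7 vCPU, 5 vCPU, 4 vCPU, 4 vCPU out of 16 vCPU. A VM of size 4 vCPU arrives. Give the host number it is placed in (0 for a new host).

4

Hosts with room: host 4 (4 vCPU), host 5 (7 vCPU), host 6 (7 vCPU), host 7 (5 vCPU), host 8 (4 vCPU), host 9 (4 vCPU).
The first with room is host 4.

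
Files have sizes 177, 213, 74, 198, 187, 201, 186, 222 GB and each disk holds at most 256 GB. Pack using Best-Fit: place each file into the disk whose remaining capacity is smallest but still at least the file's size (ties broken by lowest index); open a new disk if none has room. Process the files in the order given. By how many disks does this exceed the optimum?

Best-Fit: [177,74] [213] [198] [187] [201] [186] [222] → 7 disks.
7 files exceed 128 GB (half the capacity), and no two of those can share a disk, so at least 7 disks are needed.
So 7 is already optimal.

0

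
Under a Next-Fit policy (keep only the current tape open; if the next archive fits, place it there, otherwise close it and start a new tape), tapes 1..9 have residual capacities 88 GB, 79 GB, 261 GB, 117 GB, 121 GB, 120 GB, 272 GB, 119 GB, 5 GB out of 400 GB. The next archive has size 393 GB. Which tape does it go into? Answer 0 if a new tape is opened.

Next-Fit only looks at tape 9, which has 5 GB free.
393 GB does not fit, so a new tape is opened.

0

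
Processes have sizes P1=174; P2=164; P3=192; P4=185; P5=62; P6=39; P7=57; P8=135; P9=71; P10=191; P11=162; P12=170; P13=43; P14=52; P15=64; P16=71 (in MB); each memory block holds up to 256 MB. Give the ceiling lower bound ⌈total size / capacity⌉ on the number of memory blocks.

8 memory blocks

Total size = 174 + 164 + 192 + 185 + 62 + 39 + 57 + 135 + 71 + 191 + 162 + 170 + 43 + 52 + 64 + 71 = 1832 MB.
⌈1832 / 256⌉ = 8.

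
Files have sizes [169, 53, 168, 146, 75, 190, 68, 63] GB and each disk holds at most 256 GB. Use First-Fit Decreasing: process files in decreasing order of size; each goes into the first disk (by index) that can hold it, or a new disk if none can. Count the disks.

4

Sorted descending: 190, 169, 168, 146, 75, 68, 63, 53.
190 GB → disk 1 (remaining 66 GB)
169 GB → disk 2 (remaining 87 GB)
168 GB → disk 3 (remaining 88 GB)
146 GB → disk 4 (remaining 110 GB)
75 GB → disk 2 (remaining 12 GB)
68 GB → disk 3 (remaining 20 GB)
63 GB → disk 1 (remaining 3 GB)
53 GB → disk 4 (remaining 57 GB)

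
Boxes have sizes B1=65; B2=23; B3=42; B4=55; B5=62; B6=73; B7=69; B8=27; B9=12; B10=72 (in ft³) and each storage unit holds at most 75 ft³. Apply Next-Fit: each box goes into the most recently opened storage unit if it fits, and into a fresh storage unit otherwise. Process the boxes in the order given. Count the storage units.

8 storage units

storage unit 1: place B1 (65 ft³), 10 ft³ left
storage unit 2: place B2 (23 ft³), 52 ft³ left
storage unit 2: place B3 (42 ft³), 10 ft³ left
storage unit 3: place B4 (55 ft³), 20 ft³ left
storage unit 4: place B5 (62 ft³), 13 ft³ left
storage unit 5: place B6 (73 ft³), 2 ft³ left
storage unit 6: place B7 (69 ft³), 6 ft³ left
storage unit 7: place B8 (27 ft³), 48 ft³ left
storage unit 7: place B9 (12 ft³), 36 ft³ left
storage unit 8: place B10 (72 ft³), 3 ft³ left
Final storage units: [65] [23,42] [55] [62] [73] [69] [27,12] [72].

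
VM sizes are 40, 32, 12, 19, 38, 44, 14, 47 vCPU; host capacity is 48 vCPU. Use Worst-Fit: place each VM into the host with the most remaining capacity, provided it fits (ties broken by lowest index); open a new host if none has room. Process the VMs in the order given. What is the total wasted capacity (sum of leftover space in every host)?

42

host 1: place 40 vCPU, 8 vCPU left
host 2: place 32 vCPU, 16 vCPU left
host 2: place 12 vCPU, 4 vCPU left
host 3: place 19 vCPU, 29 vCPU left
host 4: place 38 vCPU, 10 vCPU left
host 5: place 44 vCPU, 4 vCPU left
host 3: place 14 vCPU, 15 vCPU left
host 6: place 47 vCPU, 1 vCPU left
6 hosts × 48 vCPU = 288 vCPU; used 246 vCPU; unused 42 vCPU.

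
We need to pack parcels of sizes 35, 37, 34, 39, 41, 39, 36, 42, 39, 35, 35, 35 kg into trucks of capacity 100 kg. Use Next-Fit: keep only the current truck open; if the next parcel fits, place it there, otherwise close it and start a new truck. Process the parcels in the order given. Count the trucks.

6

35 kg → truck 1 (remaining 65 kg)
37 kg → truck 1 (remaining 28 kg)
34 kg → truck 2 (remaining 66 kg)
39 kg → truck 2 (remaining 27 kg)
41 kg → truck 3 (remaining 59 kg)
39 kg → truck 3 (remaining 20 kg)
36 kg → truck 4 (remaining 64 kg)
42 kg → truck 4 (remaining 22 kg)
39 kg → truck 5 (remaining 61 kg)
35 kg → truck 5 (remaining 26 kg)
35 kg → truck 6 (remaining 65 kg)
35 kg → truck 6 (remaining 30 kg)
Final trucks: [35,37] [34,39] [41,39] [36,42] [39,35] [35,35].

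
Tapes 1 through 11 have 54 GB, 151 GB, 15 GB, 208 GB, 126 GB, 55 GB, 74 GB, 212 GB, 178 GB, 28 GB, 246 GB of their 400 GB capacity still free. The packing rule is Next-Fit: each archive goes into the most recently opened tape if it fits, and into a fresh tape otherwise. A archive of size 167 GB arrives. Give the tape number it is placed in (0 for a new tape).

Next-Fit only looks at tape 11, which has 246 GB free.
167 GB fits there.

11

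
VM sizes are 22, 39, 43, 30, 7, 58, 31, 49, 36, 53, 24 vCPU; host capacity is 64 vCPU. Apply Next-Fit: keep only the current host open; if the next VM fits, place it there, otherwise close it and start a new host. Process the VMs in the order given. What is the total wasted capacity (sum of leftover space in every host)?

host 1: place 22 vCPU, 42 vCPU left
host 1: place 39 vCPU, 3 vCPU left
host 2: place 43 vCPU, 21 vCPU left
host 3: place 30 vCPU, 34 vCPU left
host 3: place 7 vCPU, 27 vCPU left
host 4: place 58 vCPU, 6 vCPU left
host 5: place 31 vCPU, 33 vCPU left
host 6: place 49 vCPU, 15 vCPU left
host 7: place 36 vCPU, 28 vCPU left
host 8: place 53 vCPU, 11 vCPU left
host 9: place 24 vCPU, 40 vCPU left
9 hosts × 64 vCPU = 576 vCPU; used 392 vCPU; unused 184 vCPU.

184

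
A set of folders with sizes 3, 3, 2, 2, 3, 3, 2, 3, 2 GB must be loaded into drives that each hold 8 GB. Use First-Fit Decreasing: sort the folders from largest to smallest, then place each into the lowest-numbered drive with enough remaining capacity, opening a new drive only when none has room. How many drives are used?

Sorted descending: 3, 3, 3, 3, 3, 2, 2, 2, 2.
drive 1: place 3 GB, 5 GB left
drive 1: place 3 GB, 2 GB left
drive 2: place 3 GB, 5 GB left
drive 2: place 3 GB, 2 GB left
drive 3: place 3 GB, 5 GB left
drive 1: place 2 GB, 0 GB left
drive 2: place 2 GB, 0 GB left
drive 3: place 2 GB, 3 GB left
drive 3: place 2 GB, 1 GB left
Final drives: [3,3,2] [3,3,2] [3,2,2].

3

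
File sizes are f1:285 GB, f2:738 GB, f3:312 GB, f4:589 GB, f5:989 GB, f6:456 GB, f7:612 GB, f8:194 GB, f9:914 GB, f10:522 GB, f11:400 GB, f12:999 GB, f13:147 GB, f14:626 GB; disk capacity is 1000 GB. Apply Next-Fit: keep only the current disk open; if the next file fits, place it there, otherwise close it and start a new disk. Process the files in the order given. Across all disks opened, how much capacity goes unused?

Put f1 (285 GB) in disk 1; 715 GB remain.
Put f2 (738 GB) in disk 2; 262 GB remain.
Put f3 (312 GB) in disk 3; 688 GB remain.
Put f4 (589 GB) in disk 3; 99 GB remain.
Put f5 (989 GB) in disk 4; 11 GB remain.
Put f6 (456 GB) in disk 5; 544 GB remain.
Put f7 (612 GB) in disk 6; 388 GB remain.
Put f8 (194 GB) in disk 6; 194 GB remain.
Put f9 (914 GB) in disk 7; 86 GB remain.
Put f10 (522 GB) in disk 8; 478 GB remain.
Put f11 (400 GB) in disk 8; 78 GB remain.
Put f12 (999 GB) in disk 9; 1 GB remain.
Put f13 (147 GB) in disk 10; 853 GB remain.
Put f14 (626 GB) in disk 10; 227 GB remain.
10 disks × 1000 GB = 10000 GB; used 7783 GB; unused 2217 GB.

2217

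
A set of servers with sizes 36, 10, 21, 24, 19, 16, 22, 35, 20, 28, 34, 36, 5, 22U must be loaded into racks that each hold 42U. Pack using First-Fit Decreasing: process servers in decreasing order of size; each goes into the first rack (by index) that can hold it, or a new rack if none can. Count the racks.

Sorted descending: 36, 36, 35, 34, 28, 24, 22, 22, 21, 20, 19, 16, 10, 5.
rack 1: place 36U, 6U left
rack 2: place 36U, 6U left
rack 3: place 35U, 7U left
rack 4: place 34U, 8U left
rack 5: place 28U, 14U left
rack 6: place 24U, 18U left
rack 7: place 22U, 20U left
rack 8: place 22U, 20U left
rack 9: place 21U, 21U left
rack 7: place 20U, 0U left
rack 8: place 19U, 1U left
rack 6: place 16U, 2U left
rack 5: place 10U, 4U left
rack 1: place 5U, 1U left
Final racks: [36,5] [36] [35] [34] [28,10] [24,16] [22,20] [22,19] [21].

9 racks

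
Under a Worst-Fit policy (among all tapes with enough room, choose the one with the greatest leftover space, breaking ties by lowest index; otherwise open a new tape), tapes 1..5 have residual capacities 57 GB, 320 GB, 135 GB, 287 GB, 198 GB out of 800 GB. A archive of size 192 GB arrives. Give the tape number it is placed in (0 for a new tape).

Tapes with room: tape 2 (320 GB), tape 4 (287 GB), tape 5 (198 GB).
Most room is tape 2 with 320 GB free.

2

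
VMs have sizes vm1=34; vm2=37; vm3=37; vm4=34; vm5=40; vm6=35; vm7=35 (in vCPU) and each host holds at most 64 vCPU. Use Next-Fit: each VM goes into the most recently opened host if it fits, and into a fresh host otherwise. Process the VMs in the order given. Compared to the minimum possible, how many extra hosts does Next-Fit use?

0

Next-Fit: [34] [37] [37] [34] [40] [35] [35] → 7 hosts.
7 VMs exceed 32 vCPU (half the capacity), and no two of those can share a host, so at least 7 hosts are needed.
So 7 is already optimal.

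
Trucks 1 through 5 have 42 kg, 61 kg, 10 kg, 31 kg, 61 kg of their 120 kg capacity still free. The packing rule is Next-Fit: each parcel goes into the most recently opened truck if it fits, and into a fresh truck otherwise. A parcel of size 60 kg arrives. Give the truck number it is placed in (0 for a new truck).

5

Next-Fit only looks at truck 5, which has 61 kg free.
60 kg fits there.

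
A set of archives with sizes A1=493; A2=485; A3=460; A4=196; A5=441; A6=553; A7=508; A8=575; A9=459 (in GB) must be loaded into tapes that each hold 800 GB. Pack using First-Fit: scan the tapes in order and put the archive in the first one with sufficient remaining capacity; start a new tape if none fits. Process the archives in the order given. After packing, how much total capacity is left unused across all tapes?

2230

Put A1 (493 GB) in tape 1; 307 GB remain.
Put A2 (485 GB) in tape 2; 315 GB remain.
Put A3 (460 GB) in tape 3; 340 GB remain.
Put A4 (196 GB) in tape 1; 111 GB remain.
Put A5 (441 GB) in tape 4; 359 GB remain.
Put A6 (553 GB) in tape 5; 247 GB remain.
Put A7 (508 GB) in tape 6; 292 GB remain.
Put A8 (575 GB) in tape 7; 225 GB remain.
Put A9 (459 GB) in tape 8; 341 GB remain.
8 tapes × 800 GB = 6400 GB; used 4170 GB; unused 2230 GB.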